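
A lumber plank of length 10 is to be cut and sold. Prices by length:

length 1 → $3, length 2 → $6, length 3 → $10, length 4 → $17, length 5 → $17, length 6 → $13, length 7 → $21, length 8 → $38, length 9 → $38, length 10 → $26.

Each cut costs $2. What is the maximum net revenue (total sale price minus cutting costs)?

Build r[k] bottom-up: r[k] = max over allowed piece i of (p[i] + r[k−i]) − 2 per cut.
r[1] = 3
r[2] = max(3+3-2, 6+0) = 6
r[3] = max(3+6-2, 6+3-2, 10+0) = 10
r[4] = max(3+10-2, 6+6-2, 10+3-2, 17+0) = 17
r[5] = max(3+17-2, 6+10-2, 10+6-2, 17+3-2, 17+0) = 18
r[6] = max(3+18-2, 6+17-2, 10+10-2, 17+6-2, 17+3-2, 13+0) = 21
r[7] = max(3+21-2, 6+18-2, 10+17-2, …, 13+3-2, 21+0) = 25
r[8] = max(3+25-2, 6+21-2, 10+18-2, …, 21+3-2, 38+0) = 38
r[9] = max(3+38-2, 6+25-2, 10+21-2, …, 38+3-2, 38+0) = 39
r[10] = max(3+39-2, 6+38-2, 10+25-2, …, 38+3-2, 26+0) = 42
One optimal plan: pieces 8 + 2 (1 cut) → $44 − $2 = $42.

42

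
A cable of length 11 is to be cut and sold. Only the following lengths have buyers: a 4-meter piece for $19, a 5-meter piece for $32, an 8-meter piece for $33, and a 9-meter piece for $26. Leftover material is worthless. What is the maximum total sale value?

Consider every possible first cut. best[k] is the best of p[i]+best[k−i] over all sellable i≤k.
best[1] = 0
best[2] = 0
best[3] = 0
best[4] = 19
best[5] = max(19+0, 32+0) = 32
best[6] = max(19+0, 32+0) = 32
best[7] = max(19+0, 32+0) = 32
best[8] = max(19+19, 32+0, 33+0) = 38
best[9] = max(19+32, 32+19, 33+0, 26+0) = 51
best[10] = max(19+32, 32+32, 33+0, 26+0) = 64
best[11] = max(19+32, 32+32, 33+0, 26+0) = 64
One optimal cutting: pieces 5 + 5 with 1 meter of scrap → $64.

64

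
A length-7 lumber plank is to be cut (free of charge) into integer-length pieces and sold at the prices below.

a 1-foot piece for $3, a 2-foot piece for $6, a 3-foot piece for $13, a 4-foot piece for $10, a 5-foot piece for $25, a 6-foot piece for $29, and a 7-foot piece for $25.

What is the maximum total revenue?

32

Let R[k] be the best obtainable value from length k. For each k, try every first piece i and keep the best of price[i] + R[k−i].
R[1] = 3
R[2] = 6  (first piece 1, then R[1]=3)
R[3] = 13
R[4] = 16  (first piece 1, then R[3]=13)
R[5] = 25
R[6] = 29
R[7] = 32  (first piece 1, then R[6]=29)
One optimal cutting: 6 + 1 → $29 + $3 = $32.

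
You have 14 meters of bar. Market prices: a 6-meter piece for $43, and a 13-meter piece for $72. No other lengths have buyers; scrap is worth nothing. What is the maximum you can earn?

Consider every possible first cut. f[k] is the best of p[i]+f[k−i] over all sellable i≤k.
f[1] = 0
f[2] = 0
f[3] = 0
f[4] = 0
f[5] = 0
f[6] = 43
f[7] = 43
f[8] = 43
f[9] = 43
f[10] = 43
f[11] = 43
f[12] = 86  (first piece 6, then f[6]=43)
f[13] = max(43+43, 72+0) = 86
f[14] = max(43+43, 72+0) = 86
One optimal cutting: pieces 6 + 6 with 2 meters of scrap → $86.

86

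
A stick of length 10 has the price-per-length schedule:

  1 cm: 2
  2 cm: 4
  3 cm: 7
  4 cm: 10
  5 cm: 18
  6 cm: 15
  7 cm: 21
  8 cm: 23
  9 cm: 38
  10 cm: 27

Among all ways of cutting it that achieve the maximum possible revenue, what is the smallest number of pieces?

2

Consider every possible first cut. r[k] is the best of p[i]+r[k−i] over all sellable i≤k.
r[1] = 2
r[2] = max(2+2, 4+0) = 4
r[3] = max(2+4, 4+2, 7+0) = 7
r[4] = max(2+7, 4+4, 7+2, 10+0) = 10
r[5] = max(2+10, 4+7, 7+4, 10+2, 18+0) = 18
r[6] = max(2+18, 4+10, 7+7, 10+4, 18+2, 15+0) = 20
r[7] = max(2+20, 4+18, 7+10, …, 15+2, 21+0) = 22
r[8] = max(2+22, 4+20, 7+18, …, 21+2, 23+0) = 25
r[9] = max(2+25, 4+22, 7+20, …, 23+2, 38+0) = 38
r[10] = max(2+38, 4+25, 7+22, …, 38+2, 27+0) = 40
Maximum revenue is 40.
Now minimize piece count subject to staying optimal: for each k, pieces[k] = 1 + min over i with p[i]+r[k−i]=r[k] of pieces[k−i].
pieces[7] = 2
pieces[8] = 2
pieces[9] = 1
pieces[10] = 2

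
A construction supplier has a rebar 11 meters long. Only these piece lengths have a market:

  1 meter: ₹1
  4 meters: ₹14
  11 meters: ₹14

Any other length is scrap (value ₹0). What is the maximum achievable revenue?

31

Build r[k] bottom-up: r[k] = max over allowed piece i of (p[i] + r[k−i]).
r[1] = 1
r[2] = 2  (first piece 1, then r[1]=1)
r[3] = 3  (first piece 1, then r[2]=2)
r[4] = 14
r[5] = 15  (first piece 1, then r[4]=14)
r[6] = 16  (first piece 1, then r[5]=15)
r[7] = 17  (first piece 1, then r[6]=16)
r[8] = 28  (first piece 4, then r[4]=14)
r[9] = 29  (first piece 1, then r[8]=28)
r[10] = 30  (first piece 1, then r[9]=29)
r[11] = 31  (first piece 1, then r[10]=30)
One optimal cutting: 4 + 4 + 1 + 1 + 1 → ₹31.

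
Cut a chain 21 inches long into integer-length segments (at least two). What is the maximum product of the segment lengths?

Define f[k] = max over 1≤i<k of i · max(k−i, f[k−i]); the inner max lets the remainder stay uncut if that's better.
f[2] = 1×max(1,0) = 1×1 = 1
f[3] = 1×max(2,1) = 1×2 = 2
f[4] = 2×max(2,1) = 2×2 = 4
f[5] = 2×max(3,2) = 2×3 = 6
f[6] = 3×max(3,2) = 3×3 = 9
f[7] = 2×max(5,6) = 2×6 = 12
f[8] = 2×max(6,9) = 2×9 = 18
f[9] = 3×max(6,9) = 3×9 = 27
f[10] = 2×max(8,18) = 2×18 = 36
f[11] = 2×max(9,27) = 2×27 = 54
f[12] = 3×max(9,27) = 3×27 = 81
f[13] = 2×max(11,54) = 2×54 = 108
f[14] = 2×max(12,81) = 2×81 = 162
f[15] = 3×max(12,81) = 3×81 = 243
f[16] = 2×max(14,162) = 2×162 = 324
f[17] = 2×max(15,243) = 2×243 = 486
f[18] = 3×max(15,243) = 3×243 = 729
f[19] = 2×max(17,486) = 2×486 = 972
f[20] = 2×max(18,729) = 2×729 = 1458
f[21] = 3×max(18,729) = 3×729 = 2187
One optimal split: 3 + 3 + 3 + 3 + 3 + 3 + 3; product 3×3×3×3×3×3×3 = 2187.

2187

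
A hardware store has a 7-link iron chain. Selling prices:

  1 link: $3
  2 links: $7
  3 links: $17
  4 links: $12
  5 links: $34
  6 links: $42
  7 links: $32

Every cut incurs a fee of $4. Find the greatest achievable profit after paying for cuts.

Let net[k] be the best obtainable value from length k. For each k, try every first piece i and keep the best of price[i] + net[k−i] minus the 4 cut fee when i<k.
net[1] = 3
net[2] = max(3+3-4, 7+0) = 7
net[3] = max(3+7-4, 7+3-4, 17+0) = 17
net[4] = max(3+17-4, 7+7-4, 17+3-4, 12+0) = 16
net[5] = max(3+16-4, 7+17-4, 17+7-4, 12+3-4, 34+0) = 34
net[6] = max(3+34-4, 7+16-4, 17+17-4, 12+7-4, 34+3-4, 42+0) = 42
net[7] = max(3+42-4, 7+34-4, 17+16-4, …, 42+3-4, 32+0) = 41
One optimal plan: pieces 6 + 1 (1 cut) → $45 − $4 = $41.

41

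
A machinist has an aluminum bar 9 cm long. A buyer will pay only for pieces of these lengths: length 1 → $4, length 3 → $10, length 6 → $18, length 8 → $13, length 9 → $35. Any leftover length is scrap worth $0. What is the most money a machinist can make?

36

Consider every possible first cut. f[k] is the best of p[i]+f[k−i] over all sellable i≤k.
f[1] = 4
f[2] = 8  (first piece 1, then f[1]=4)
f[3] = max(4+8, 10+0) = 12
f[4] = max(4+12, 10+4) = 16
f[5] = max(4+16, 10+8) = 20
f[6] = max(4+20, 10+12, 18+0) = 24
f[7] = max(4+24, 10+16, 18+4) = 28
f[8] = max(4+28, 10+20, 18+8, 13+0) = 32
f[9] = max(4+32, 10+24, 18+12, 13+4, 35+0) = 36
One optimal cutting: 1 + 1 + 1 + 1 + 1 + 1 + 1 + 1 + 1 → $36.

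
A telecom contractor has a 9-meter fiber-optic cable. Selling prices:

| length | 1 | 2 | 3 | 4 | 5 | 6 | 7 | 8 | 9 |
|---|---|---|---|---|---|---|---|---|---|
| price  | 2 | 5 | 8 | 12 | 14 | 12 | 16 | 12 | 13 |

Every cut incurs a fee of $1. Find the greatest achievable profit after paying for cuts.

Consider every possible first cut. net[k] is the best of p[i]+net[k−i] over all sellable i≤k, charging 1 whenever i<k.
net[1] = 2
net[2] = 5
net[3] = 8
net[4] = 12
net[5] = 14
net[6] = 16  (first piece 2, then net[4]=12)
net[7] = 19  (first piece 3, then net[4]=12)
net[8] = 23  (first piece 4, then net[4]=12)
net[9] = 25  (first piece 4, then net[5]=14)
One optimal plan: pieces 5 + 4 (1 cut) → $26 − $1 = $25.

25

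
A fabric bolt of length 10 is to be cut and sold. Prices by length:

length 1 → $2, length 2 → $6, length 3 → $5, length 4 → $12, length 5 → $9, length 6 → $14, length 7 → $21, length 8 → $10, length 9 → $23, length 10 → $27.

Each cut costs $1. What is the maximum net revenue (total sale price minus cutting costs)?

28

Build v[k] bottom-up: v[k] = max over allowed piece i of (p[i] + v[k−i]) − 1 per cut.
v[1] = 2
v[2] = max(2+2-1, 6+0) = 6
v[3] = max(2+6-1, 6+2-1, 5+0) = 7
v[4] = max(2+7-1, 6+6-1, 5+2-1, 12+0) = 12
v[5] = max(2+12-1, 6+7-1, 5+6-1, 12+2-1, 9+0) = 13
v[6] = max(2+13-1, 6+12-1, 5+7-1, 12+6-1, 9+2-1, 14+0) = 17
v[7] = max(2+17-1, 6+13-1, 5+12-1, …, 14+2-1, 21+0) = 21
v[8] = max(2+21-1, 6+17-1, 5+13-1, …, 21+2-1, 10+0) = 23
v[9] = max(2+23-1, 6+21-1, 5+17-1, …, 10+2-1, 23+0) = 26
v[10] = max(2+26-1, 6+23-1, 5+21-1, …, 23+2-1, 27+0) = 28
One optimal plan: pieces 4 + 4 + 2 (2 cuts) → $30 − $2 = $28.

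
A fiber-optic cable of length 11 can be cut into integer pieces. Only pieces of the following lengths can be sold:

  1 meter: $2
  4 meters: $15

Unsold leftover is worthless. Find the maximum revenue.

Let f[k] be the best obtainable value from length k. For each k, try every first piece i and keep the best of price[i] + f[k−i].
f[1] = 2
f[2] = 4  (first piece 1, then f[1]=2)
f[3] = 6  (first piece 1, then f[2]=4)
f[4] = max(2+6, 15+0) = 15
f[5] = max(2+15, 15+2) = 17
f[6] = max(2+17, 15+4) = 19
f[7] = max(2+19, 15+6) = 21
f[8] = max(2+21, 15+15) = 30
f[9] = max(2+30, 15+17) = 32
f[10] = max(2+32, 15+19) = 34
f[11] = max(2+34, 15+21) = 36
One optimal cutting: 4 + 4 + 1 + 1 + 1 → $36.

36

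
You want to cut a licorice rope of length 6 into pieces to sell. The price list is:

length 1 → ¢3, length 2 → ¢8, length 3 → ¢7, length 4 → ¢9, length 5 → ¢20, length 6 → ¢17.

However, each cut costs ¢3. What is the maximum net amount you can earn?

20

Consider every possible first cut. net[k] is the best of p[i]+net[k−i] over all sellable i≤k, charging 3 whenever i<k.
net[1] = 3
net[2] = max(3+3-3, 8+0) = 8
net[3] = max(3+8-3, 8+3-3, 7+0) = 8
net[4] = max(3+8-3, 8+8-3, 7+3-3, 9+0) = 13
net[5] = max(3+13-3, 8+8-3, 7+8-3, 9+3-3, 20+0) = 20
net[6] = max(3+20-3, 8+13-3, 7+8-3, 9+8-3, 20+3-3, 17+0) = 20
One optimal plan: pieces 5 + 1 (1 cut) → ¢23 − ¢3 = ¢20.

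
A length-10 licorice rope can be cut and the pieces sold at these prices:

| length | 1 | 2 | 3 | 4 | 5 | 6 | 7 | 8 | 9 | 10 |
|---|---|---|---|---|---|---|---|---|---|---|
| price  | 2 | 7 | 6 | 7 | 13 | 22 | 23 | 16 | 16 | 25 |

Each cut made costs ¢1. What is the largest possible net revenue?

34

Let net[k] be the best obtainable value from length k. For each k, try every first piece i and keep the best of price[i] + net[k−i] minus the 1 cut fee when i<k.
net[1] = 2
net[2] = 7
net[3] = 8  (first piece 1, then net[2]=7)
net[4] = 13  (first piece 2, then net[2]=7)
net[5] = 14  (first piece 1, then net[4]=13)
net[6] = 22
net[7] = 23  (first piece 1, then net[6]=22)
net[8] = 28  (first piece 2, then net[6]=22)
net[9] = 29  (first piece 1, then net[8]=28)
net[10] = 34  (first piece 2, then net[8]=28)
One optimal plan: pieces 6 + 2 + 2 (2 cuts) → ¢36 − ¢2 = ¢34.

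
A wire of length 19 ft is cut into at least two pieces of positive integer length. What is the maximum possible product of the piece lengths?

Fill prod[k] for k=2..19: at each k try every first piece i and multiply by the better of (k−i) uncut or prod[k−i].
prod[2] = 1×max(1,0) = 1×1 = 1
prod[3] = max(1×2, 2×1) = 2
prod[4] = max(1×3, 2×2, 3×1) = 4
prod[5] = max(1×4, 2×3, 3×2, 4×1) = 6
prod[6] = max(1×6, 2×4, 3×3, 4×2, 5×1) = 9
prod[7] = max(1×9, 2×6, 3×4, 4×3, 5×2, 6×1) = 12
prod[8] = max(1×12, 2×9, 3×6, …, 6×2, 7×1) = 18
prod[9] = max(1×18, 2×12, 3×9, …, 7×2, 8×1) = 27
prod[10] = max(1×27, 2×18, 3×12, …, 8×2, 9×1) = 36
prod[11] = max(1×36, 2×27, 3×18, …, 9×2, 10×1) = 54
prod[12] = max(1×54, 2×36, 3×27, …, 10×2, 11×1) = 81
prod[13] = max(1×81, 2×54, 3×36, …, 11×2, 12×1) = 108
prod[14] = max(1×108, 2×81, 3×54, …, 12×2, 13×1) = 162
prod[15] = max(1×162, 2×108, 3×81, …, 13×2, 14×1) = 243
prod[16] = max(1×243, 2×162, 3×108, …, 14×2, 15×1) = 324
prod[17] = max(1×324, 2×243, 3×162, …, 15×2, 16×1) = 486
prod[18] = max(1×486, 2×324, 3×243, …, 16×2, 17×1) = 729
prod[19] = max(1×729, 2×486, 3×324, …, 17×2, 18×1) = 972
One optimal split: 3 + 3 + 3 + 3 + 3 + 2 + 2; product 3×3×3×3×3×2×2 = 972.

972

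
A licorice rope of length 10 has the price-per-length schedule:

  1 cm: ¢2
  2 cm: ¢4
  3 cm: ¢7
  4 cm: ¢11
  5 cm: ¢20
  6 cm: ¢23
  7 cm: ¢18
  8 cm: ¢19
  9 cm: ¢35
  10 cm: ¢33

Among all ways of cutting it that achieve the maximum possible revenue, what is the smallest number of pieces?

Build r[k] bottom-up: r[k] = max over allowed piece i of (p[i] + r[k−i]).
r[1] = 2
r[2] = 4  (first piece 1, then r[1]=2)
r[3] = 7
r[4] = 11
r[5] = 20
r[6] = 23
r[7] = 25  (first piece 1, then r[6]=23)
r[8] = 27  (first piece 1, then r[7]=25)
r[9] = 35
r[10] = 40  (first piece 5, then r[5]=20)
Maximum revenue is ¢40.
Now minimize piece count subject to staying optimal: for each k, pieces[k] = 1 + min over i with p[i]+r[k−i]=r[k] of pieces[k−i].
pieces[7] = 2
pieces[8] = 2
pieces[9] = 1
pieces[10] = 2

2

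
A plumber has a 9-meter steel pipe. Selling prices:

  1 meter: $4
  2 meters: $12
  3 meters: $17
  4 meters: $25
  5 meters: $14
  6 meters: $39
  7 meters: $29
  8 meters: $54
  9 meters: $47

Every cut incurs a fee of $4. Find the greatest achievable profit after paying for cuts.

54

Build v[k] bottom-up: v[k] = max over allowed piece i of (p[i] + v[k−i]) − 4 per cut.
v[1] = 4
v[2] = max(4+4-4, 12+0) = 12
v[3] = max(4+12-4, 12+4-4, 17+0) = 17
v[4] = max(4+17-4, 12+12-4, 17+4-4, 25+0) = 25
v[5] = max(4+25-4, 12+17-4, 17+12-4, 25+4-4, 14+0) = 25
v[6] = max(4+25-4, 12+25-4, 17+17-4, 25+12-4, 14+4-4, 39+0) = 39
v[7] = max(4+39-4, 12+25-4, 17+25-4, …, 39+4-4, 29+0) = 39
v[8] = max(4+39-4, 12+39-4, 17+25-4, …, 29+4-4, 54+0) = 54
v[9] = max(4+54-4, 12+39-4, 17+39-4, …, 54+4-4, 47+0) = 54
One optimal plan: pieces 8 + 1 (1 cut) → $58 − $4 = $54.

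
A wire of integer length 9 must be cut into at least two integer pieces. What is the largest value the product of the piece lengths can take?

27

Let g[k] be the best product for length k (with at least one cut). For each first piece i, the rest contributes max(k−i, g[k−i]).
Small cases: g[2]=1, g[3]=2, g[4]=4.
g[5] = max(1×4, 2×3, 3×2, 4×1) = 6
g[6] = max(1×6, 2×4, 3×3, 4×2, 5×1) = 9
g[7] = max(1×9, 2×6, 3×4, 4×3, 5×2, 6×1) = 12
g[8] = max(1×12, 2×9, 3×6, …, 6×2, 7×1) = 18
g[9] = max(1×18, 2×12, 3×9, …, 7×2, 8×1) = 27
One optimal split: 3 + 3 + 3; product 3×3×3 = 27.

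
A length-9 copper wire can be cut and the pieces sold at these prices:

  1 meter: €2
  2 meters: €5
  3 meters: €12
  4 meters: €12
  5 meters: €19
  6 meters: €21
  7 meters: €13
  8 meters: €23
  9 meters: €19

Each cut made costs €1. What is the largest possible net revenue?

34

Build r[k] bottom-up: r[k] = max over allowed piece i of (p[i] + r[k−i]) − 1 per cut.
r[1] = 2
r[2] = 5
r[3] = 12
r[4] = 13  (first piece 1, then r[3]=12)
r[5] = 19
r[6] = 23  (first piece 3, then r[3]=12)
r[7] = 24  (first piece 1, then r[6]=23)
r[8] = 30  (first piece 3, then r[5]=19)
r[9] = 34  (first piece 3, then r[6]=23)
One optimal plan: pieces 3 + 3 + 3 (2 cuts) → €36 − €2 = €34.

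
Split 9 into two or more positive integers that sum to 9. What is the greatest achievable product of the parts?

Define prod[k] = max over 1≤i<k of i · max(k−i, prod[k−i]); the inner max lets the remainder stay uncut if that's better.
prod[2] = 1·max(1,0) = 1·1 = 1
prod[3] = 1·max(2,1) = 1·2 = 2
prod[4] = 2·max(2,1) = 2·2 = 4
prod[5] = 2·max(3,2) = 2·3 = 6
prod[6] = 3·max(3,2) = 3·3 = 9
prod[7] = 2·max(5,6) = 2·6 = 12
prod[8] = 2·max(6,9) = 2·9 = 18
prod[9] = 3·max(6,9) = 3·9 = 27
One optimal split: 3 + 3 + 3; product 3·3·3 = 27.

27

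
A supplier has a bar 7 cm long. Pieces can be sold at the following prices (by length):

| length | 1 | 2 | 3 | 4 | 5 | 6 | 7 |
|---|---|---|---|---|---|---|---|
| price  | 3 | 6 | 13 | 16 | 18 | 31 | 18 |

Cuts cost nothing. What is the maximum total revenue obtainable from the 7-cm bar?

34

Let R[k] be the best obtainable value from length k. For each k, try every first piece i and keep the best of price[i] + R[k−i].
R[1] = 3
R[2] = max(3+3, 6+0) = 6
R[3] = max(3+6, 6+3, 13+0) = 13
R[4] = max(3+13, 6+6, 13+3, 16+0) = 16
R[5] = max(3+16, 6+13, 13+6, 16+3, 18+0) = 19
R[6] = max(3+19, 6+16, 13+13, 16+6, 18+3, 31+0) = 31
R[7] = max(3+31, 6+19, 13+16, …, 31+3, 18+0) = 34
One optimal cutting: 6 + 1 → $31 + $3 = $34.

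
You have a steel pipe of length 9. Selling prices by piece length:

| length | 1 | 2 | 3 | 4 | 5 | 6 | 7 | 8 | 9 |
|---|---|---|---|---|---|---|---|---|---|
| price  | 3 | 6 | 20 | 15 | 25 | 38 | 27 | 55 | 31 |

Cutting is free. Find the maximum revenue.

Consider every possible first cut. best[k] is the best of p[i]+best[k−i] over all sellable i≤k.
best[1] = 3
best[2] = 6  (first piece 1, then best[1]=3)
best[3] = 20
best[4] = 23  (first piece 1, then best[3]=20)
best[5] = 26  (first piece 1, then best[4]=23)
best[6] = 40  (first piece 3, then best[3]=20)
best[7] = 43  (first piece 1, then best[6]=40)
best[8] = 55
best[9] = 60  (first piece 3, then best[6]=40)
One optimal cutting: 3 + 3 + 3 → $20 + $20 + $20 = $60.

60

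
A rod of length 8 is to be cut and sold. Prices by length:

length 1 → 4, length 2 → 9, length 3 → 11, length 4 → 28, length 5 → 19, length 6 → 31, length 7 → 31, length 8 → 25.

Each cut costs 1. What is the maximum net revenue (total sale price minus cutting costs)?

Build net[k] bottom-up: net[k] = max over allowed piece i of (p[i] + net[k−i]) − 1 per cut.
net[1] = 4
net[2] = max(4+4-1, 9+0) = 9
net[3] = max(4+9-1, 9+4-1, 11+0) = 12
net[4] = max(4+12-1, 9+9-1, 11+4-1, 28+0) = 28
net[5] = max(4+28-1, 9+12-1, 11+9-1, 28+4-1, 19+0) = 31
net[6] = max(4+31-1, 9+28-1, 11+12-1, 28+9-1, 19+4-1, 31+0) = 36
net[7] = max(4+36-1, 9+31-1, 11+28-1, …, 31+4-1, 31+0) = 39
net[8] = max(4+39-1, 9+36-1, 11+31-1, …, 31+4-1, 25+0) = 55
One optimal plan: pieces 4 + 4 (1 cut) → 56 − 1 = 55.

55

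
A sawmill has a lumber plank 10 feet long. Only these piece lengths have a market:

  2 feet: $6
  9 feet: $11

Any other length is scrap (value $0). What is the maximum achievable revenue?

30

Build best[k] bottom-up: best[k] = max over allowed piece i of (p[i] + best[k−i]).
best[1] = 0
best[2] = 6
best[3] = 6
best[4] = 12  (first piece 2, then best[2]=6)
best[5] = 12
best[6] = 18  (first piece 2, then best[4]=12)
best[7] = 18
best[8] = 24  (first piece 2, then best[6]=18)
best[9] = 24
best[10] = 30  (first piece 2, then best[8]=24)
One optimal cutting: 2 + 2 + 2 + 2 + 2 → $30.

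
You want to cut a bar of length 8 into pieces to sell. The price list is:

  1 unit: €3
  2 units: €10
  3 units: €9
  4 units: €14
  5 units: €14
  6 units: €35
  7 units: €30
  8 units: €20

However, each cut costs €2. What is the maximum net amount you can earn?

Build r[k] bottom-up: r[k] = max over allowed piece i of (p[i] + r[k−i]) − 2 per cut.
r[1] = 3
r[2] = max(3+3-2, 10+0) = 10
r[3] = max(3+10-2, 10+3-2, 9+0) = 11
r[4] = max(3+11-2, 10+10-2, 9+3-2, 14+0) = 18
r[5] = max(3+18-2, 10+11-2, 9+10-2, 14+3-2, 14+0) = 19
r[6] = max(3+19-2, 10+18-2, 9+11-2, 14+10-2, 14+3-2, 35+0) = 35
r[7] = max(3+35-2, 10+19-2, 9+18-2, …, 35+3-2, 30+0) = 36
r[8] = max(3+36-2, 10+35-2, 9+19-2, …, 30+3-2, 20+0) = 43
One optimal plan: pieces 6 + 2 (1 cut) → €45 − €2 = €43.

43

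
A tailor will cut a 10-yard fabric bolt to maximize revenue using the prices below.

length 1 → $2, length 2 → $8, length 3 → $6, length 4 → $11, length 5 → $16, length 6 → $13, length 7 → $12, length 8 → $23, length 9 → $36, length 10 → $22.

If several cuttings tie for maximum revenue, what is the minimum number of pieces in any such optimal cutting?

5

Let r[k] be the best obtainable value from length k. For each k, try every first piece i and keep the best of price[i] + r[k−i].
r[1] = 2
r[2] = max(2+2, 8+0) = 8
r[3] = max(2+8, 8+2, 6+0) = 10
r[4] = max(2+10, 8+8, 6+2, 11+0) = 16
r[5] = max(2+16, 8+10, 6+8, 11+2, 16+0) = 18
r[6] = max(2+18, 8+16, 6+10, 11+8, 16+2, 13+0) = 24
r[7] = max(2+24, 8+18, 6+16, …, 13+2, 12+0) = 26
r[8] = max(2+26, 8+24, 6+18, …, 12+2, 23+0) = 32
r[9] = max(2+32, 8+26, 6+24, …, 23+2, 36+0) = 36
r[10] = max(2+36, 8+32, 6+26, …, 36+2, 22+0) = 40
Maximum revenue is $40.
Now minimize piece count subject to staying optimal: for each k, pieces[k] = 1 + min over i with p[i]+r[k−i]=r[k] of pieces[k−i].
pieces[7] = 4
pieces[8] = 4
pieces[9] = 1
pieces[10] = 5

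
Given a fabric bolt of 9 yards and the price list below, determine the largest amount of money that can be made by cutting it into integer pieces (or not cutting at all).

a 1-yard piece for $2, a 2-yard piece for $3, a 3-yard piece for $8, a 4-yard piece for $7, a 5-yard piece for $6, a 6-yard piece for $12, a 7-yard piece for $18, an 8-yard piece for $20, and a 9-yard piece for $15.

Build best[k] bottom-up: best[k] = max over allowed piece i of (p[i] + best[k−i]).
best[1] = 2
best[2] = 4  (first piece 1, then best[1]=2)
best[3] = 8
best[4] = 10  (first piece 1, then best[3]=8)
best[5] = 12  (first piece 1, then best[4]=10)
best[6] = 16  (first piece 3, then best[3]=8)
best[7] = 18  (first piece 1, then best[6]=16)
best[8] = 20  (first piece 1, then best[7]=18)
best[9] = 24  (first piece 3, then best[6]=16)
One optimal cutting: 3 + 3 + 3 → $8 + $8 + $8 = $24.

24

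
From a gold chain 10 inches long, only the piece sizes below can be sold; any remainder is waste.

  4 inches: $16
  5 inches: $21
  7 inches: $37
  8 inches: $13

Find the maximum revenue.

Let f[k] be the best obtainable value from length k. For each k, try every first piece i and keep the best of price[i] + f[k−i].
f[1] = 0
f[2] = 0
f[3] = 0
f[4] = 16
f[5] = 21
f[6] = 21
f[7] = 37
f[8] = 37
f[9] = 37
f[10] = 42  (first piece 5, then f[5]=21)
One optimal cutting: 5 + 5 → $42.

42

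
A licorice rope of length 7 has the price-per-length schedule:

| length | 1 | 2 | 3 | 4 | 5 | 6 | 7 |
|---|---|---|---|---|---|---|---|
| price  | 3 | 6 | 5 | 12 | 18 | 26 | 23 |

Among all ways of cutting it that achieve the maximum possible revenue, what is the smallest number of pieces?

Build r[k] bottom-up: r[k] = max over allowed piece i of (p[i] + r[k−i]).
r[1] = 3
r[2] = max(3+3, 6+0) = 6
r[3] = max(3+6, 6+3, 5+0) = 9
r[4] = max(3+9, 6+6, 5+3, 12+0) = 12
r[5] = max(3+12, 6+9, 5+6, 12+3, 18+0) = 18
r[6] = max(3+18, 6+12, 5+9, 12+6, 18+3, 26+0) = 26
r[7] = max(3+26, 6+18, 5+12, …, 26+3, 23+0) = 29
Maximum revenue is ¢29.
Now minimize piece count subject to staying optimal: for each k, pieces[k] = 1 + min over i with p[i]+r[k−i]=r[k] of pieces[k−i].
pieces[4] = 1
pieces[5] = 1
pieces[6] = 1
pieces[7] = 2

2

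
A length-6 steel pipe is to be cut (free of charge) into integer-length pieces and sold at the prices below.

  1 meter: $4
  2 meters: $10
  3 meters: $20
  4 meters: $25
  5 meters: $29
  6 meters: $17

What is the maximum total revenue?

40

Build best[k] bottom-up: best[k] = max over allowed piece i of (p[i] + best[k−i]).
best[1] = 4
best[2] = max(4+4, 10+0) = 10
best[3] = max(4+10, 10+4, 20+0) = 20
best[4] = max(4+20, 10+10, 20+4, 25+0) = 25
best[5] = max(4+25, 10+20, 20+10, 25+4, 29+0) = 30
best[6] = max(4+30, 10+25, 20+20, 25+10, 29+4, 17+0) = 40
One optimal cutting: 3 + 3 → $20 + $20 = $40.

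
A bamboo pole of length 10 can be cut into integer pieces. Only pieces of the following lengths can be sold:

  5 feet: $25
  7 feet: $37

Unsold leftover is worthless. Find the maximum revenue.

50

Build best[k] bottom-up: best[k] = max over allowed piece i of (p[i] + best[k−i]).
best[1] = 0
best[2] = 0
best[3] = 0
best[4] = 0
best[5] = 25
best[6] = 25
best[7] = max(25+0, 37+0) = 37
best[8] = max(25+0, 37+0) = 37
best[9] = max(25+0, 37+0) = 37
best[10] = max(25+25, 37+0) = 50
One optimal cutting: 5 + 5 → $50.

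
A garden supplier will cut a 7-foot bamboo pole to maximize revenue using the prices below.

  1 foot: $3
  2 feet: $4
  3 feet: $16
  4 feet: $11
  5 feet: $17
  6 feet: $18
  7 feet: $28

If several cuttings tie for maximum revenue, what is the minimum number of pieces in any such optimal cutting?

Consider every possible first cut. r[k] is the best of p[i]+r[k−i] over all sellable i≤k.
r[1] = 3
r[2] = 6  (first piece 1, then r[1]=3)
r[3] = 16
r[4] = 19  (first piece 1, then r[3]=16)
r[5] = 22  (first piece 1, then r[4]=19)
r[6] = 32  (first piece 3, then r[3]=16)
r[7] = 35  (first piece 1, then r[6]=32)
Maximum revenue is $35.
Now minimize piece count subject to staying optimal: for each k, pieces[k] = 1 + min over i with p[i]+r[k−i]=r[k] of pieces[k−i].
pieces[4] = 2
pieces[5] = 3
pieces[6] = 2
pieces[7] = 3

3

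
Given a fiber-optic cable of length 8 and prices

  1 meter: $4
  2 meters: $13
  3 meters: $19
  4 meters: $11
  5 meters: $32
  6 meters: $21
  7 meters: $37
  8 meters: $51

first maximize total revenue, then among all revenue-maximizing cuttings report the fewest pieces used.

4

Consider every possible first cut. r[k] is the best of p[i]+r[k−i] over all sellable i≤k.
r[1] = 4
r[2] = max(4+4, 13+0) = 13
r[3] = max(4+13, 13+4, 19+0) = 19
r[4] = max(4+19, 13+13, 19+4, 11+0) = 26
r[5] = max(4+26, 13+19, 19+13, 11+4, 32+0) = 32
r[6] = max(4+32, 13+26, 19+19, 11+13, 32+4, 21+0) = 39
r[7] = max(4+39, 13+32, 19+26, …, 21+4, 37+0) = 45
r[8] = max(4+45, 13+39, 19+32, …, 37+4, 51+0) = 52
Maximum revenue is $52.
Now minimize piece count subject to staying optimal: for each k, pieces[k] = 1 + min over i with p[i]+r[k−i]=r[k] of pieces[k−i].
pieces[5] = 1
pieces[6] = 3
pieces[7] = 2
pieces[8] = 4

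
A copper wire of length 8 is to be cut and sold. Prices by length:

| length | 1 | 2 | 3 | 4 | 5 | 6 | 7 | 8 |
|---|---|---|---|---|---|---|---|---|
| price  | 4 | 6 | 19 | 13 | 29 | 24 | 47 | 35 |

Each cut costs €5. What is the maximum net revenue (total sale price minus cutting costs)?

Consider every possible first cut. v[k] is the best of p[i]+v[k−i] over all sellable i≤k, charging 5 whenever i<k.
v[1] = 4
v[2] = 6
v[3] = 19
v[4] = 18  (first piece 1, then v[3]=19)
v[5] = 29
v[6] = 33  (first piece 3, then v[3]=19)
v[7] = 47
v[8] = 46  (first piece 1, then v[7]=47)
One optimal plan: pieces 7 + 1 (1 cut) → €51 − €5 = €46.

46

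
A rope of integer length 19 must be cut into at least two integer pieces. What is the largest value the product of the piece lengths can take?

972

Define P[k] = max over 1≤i<k of i · max(k−i, P[k−i]); the inner max lets the remainder stay uncut if that's better.
P[2] = 1×max(1,0) = 1×1 = 1
P[3] = 1×max(2,1) = 1×2 = 2
P[4] = 2×max(2,1) = 2×2 = 4
P[5] = 2×max(3,2) = 2×3 = 6
P[6] = 3×max(3,2) = 3×3 = 9
P[7] = 2×max(5,6) = 2×6 = 12
P[8] = 2×max(6,9) = 2×9 = 18
P[9] = 3×max(6,9) = 3×9 = 27
P[10] = 2×max(8,18) = 2×18 = 36
P[11] = 2×max(9,27) = 2×27 = 54
P[12] = 3×max(9,27) = 3×27 = 81
P[13] = 2×max(11,54) = 2×54 = 108
P[14] = 2×max(12,81) = 2×81 = 162
P[15] = 3×max(12,81) = 3×81 = 243
P[16] = 2×max(14,162) = 2×162 = 324
P[17] = 2×max(15,243) = 2×243 = 486
P[18] = 3×max(15,243) = 3×243 = 729
P[19] = 2×max(17,486) = 2×486 = 972
One optimal split: 3 + 3 + 3 + 3 + 3 + 2 + 2; product 3×3×3×3×3×2×2 = 972.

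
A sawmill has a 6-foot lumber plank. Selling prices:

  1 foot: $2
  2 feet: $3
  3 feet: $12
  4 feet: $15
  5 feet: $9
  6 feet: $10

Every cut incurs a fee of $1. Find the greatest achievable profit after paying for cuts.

23

Build r[k] bottom-up: r[k] = max over allowed piece i of (p[i] + r[k−i]) − 1 per cut.
r[1] = 2
r[2] = max(2+2-1, 3+0) = 3
r[3] = max(2+3-1, 3+2-1, 12+0) = 12
r[4] = max(2+12-1, 3+3-1, 12+2-1, 15+0) = 15
r[5] = max(2+15-1, 3+12-1, 12+3-1, 15+2-1, 9+0) = 16
r[6] = max(2+16-1, 3+15-1, 12+12-1, 15+3-1, 9+2-1, 10+0) = 23
One optimal plan: pieces 3 + 3 (1 cut) → $24 − $1 = $23.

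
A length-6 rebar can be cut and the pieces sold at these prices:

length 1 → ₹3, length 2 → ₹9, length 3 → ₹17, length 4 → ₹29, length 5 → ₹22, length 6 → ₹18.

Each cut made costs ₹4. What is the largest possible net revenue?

Let v[k] be the best obtainable value from length k. For each k, try every first piece i and keep the best of price[i] + v[k−i] minus the 4 cut fee when i<k.
v[1] = 3
v[2] = max(3+3-4, 9+0) = 9
v[3] = max(3+9-4, 9+3-4, 17+0) = 17
v[4] = max(3+17-4, 9+9-4, 17+3-4, 29+0) = 29
v[5] = max(3+29-4, 9+17-4, 17+9-4, 29+3-4, 22+0) = 28
v[6] = max(3+28-4, 9+29-4, 17+17-4, 29+9-4, 22+3-4, 18+0) = 34
One optimal plan: pieces 4 + 2 (1 cut) → ₹38 − ₹4 = ₹34.

34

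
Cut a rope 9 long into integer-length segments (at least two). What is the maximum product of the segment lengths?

Fill m[k] for k=2..9: at each k try every first piece i and multiply by the better of (k−i) uncut or m[k−i].
Small cases: m[2]=1, m[3]=2, m[4]=4.
m[5] = max(1·4, 2·3, 3·2, 4·1) = 6
m[6] = max(1·6, 2·4, 3·3, 4·2, 5·1) = 9
m[7] = max(1·9, 2·6, 3·4, 4·3, 5·2, 6·1) = 12
m[8] = max(1·12, 2·9, 3·6, …, 6·2, 7·1) = 18
m[9] = max(1·18, 2·12, 3·9, …, 7·2, 8·1) = 27
One optimal split: 3 + 3 + 3; product 3·3·3 = 27.

27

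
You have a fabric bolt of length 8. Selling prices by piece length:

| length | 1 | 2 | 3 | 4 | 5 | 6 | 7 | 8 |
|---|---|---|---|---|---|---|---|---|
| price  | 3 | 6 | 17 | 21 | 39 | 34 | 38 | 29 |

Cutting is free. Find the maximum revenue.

56

Consider every possible first cut. R[k] is the best of p[i]+R[k−i] over all sellable i≤k.
R[1] = 3
R[2] = 6  (first piece 1, then R[1]=3)
R[3] = 17
R[4] = 21
R[5] = 39
R[6] = 42  (first piece 1, then R[5]=39)
R[7] = 45  (first piece 1, then R[6]=42)
R[8] = 56  (first piece 3, then R[5]=39)
One optimal cutting: 5 + 3 → $39 + $17 = $56.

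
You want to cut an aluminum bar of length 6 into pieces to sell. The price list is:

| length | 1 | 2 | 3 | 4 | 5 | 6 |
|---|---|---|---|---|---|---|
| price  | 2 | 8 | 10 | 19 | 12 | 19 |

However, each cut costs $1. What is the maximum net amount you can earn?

26

Build v[k] bottom-up: v[k] = max over allowed piece i of (p[i] + v[k−i]) − 1 per cut.
v[1] = 2
v[2] = 8
v[3] = 10
v[4] = 19
v[5] = 20  (first piece 1, then v[4]=19)
v[6] = 26  (first piece 2, then v[4]=19)
One optimal plan: pieces 4 + 2 (1 cut) → $27 − $1 = $26.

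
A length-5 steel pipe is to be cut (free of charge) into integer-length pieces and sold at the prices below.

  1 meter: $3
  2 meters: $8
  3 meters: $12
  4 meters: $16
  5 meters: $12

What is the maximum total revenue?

20

Build v[k] bottom-up: v[k] = max over allowed piece i of (p[i] + v[k−i]).
v[1] = 3
v[2] = 8
v[3] = 12
v[4] = 16  (first piece 2, then v[2]=8)
v[5] = 20  (first piece 2, then v[3]=12)
One optimal cutting: 3 + 2 → $12 + $8 = $20.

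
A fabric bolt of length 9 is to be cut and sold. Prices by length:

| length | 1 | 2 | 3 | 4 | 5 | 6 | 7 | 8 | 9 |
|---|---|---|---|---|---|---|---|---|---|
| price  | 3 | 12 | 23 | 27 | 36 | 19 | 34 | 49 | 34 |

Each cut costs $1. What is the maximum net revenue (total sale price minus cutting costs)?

67

Consider every possible first cut. r[k] is the best of p[i]+r[k−i] over all sellable i≤k, charging 1 whenever i<k.
r[1] = 3
r[2] = max(3+3-1, 12+0) = 12
r[3] = max(3+12-1, 12+3-1, 23+0) = 23
r[4] = max(3+23-1, 12+12-1, 23+3-1, 27+0) = 27
r[5] = max(3+27-1, 12+23-1, 23+12-1, 27+3-1, 36+0) = 36
r[6] = max(3+36-1, 12+27-1, 23+23-1, 27+12-1, 36+3-1, 19+0) = 45
r[7] = max(3+45-1, 12+36-1, 23+27-1, …, 19+3-1, 34+0) = 49
r[8] = max(3+49-1, 12+45-1, 23+36-1, …, 34+3-1, 49+0) = 58
r[9] = max(3+58-1, 12+49-1, 23+45-1, …, 49+3-1, 34+0) = 67
One optimal plan: pieces 3 + 3 + 3 (2 cuts) → $69 − $2 = $67.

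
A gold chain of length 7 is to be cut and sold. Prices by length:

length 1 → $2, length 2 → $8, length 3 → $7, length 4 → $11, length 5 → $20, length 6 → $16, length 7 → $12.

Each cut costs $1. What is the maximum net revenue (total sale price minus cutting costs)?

27

Build net[k] bottom-up: net[k] = max over allowed piece i of (p[i] + net[k−i]) − 1 per cut.
net[1] = 2
net[2] = 8
net[3] = 9  (first piece 1, then net[2]=8)
net[4] = 15  (first piece 2, then net[2]=8)
net[5] = 20
net[6] = 22  (first piece 2, then net[4]=15)
net[7] = 27  (first piece 2, then net[5]=20)
One optimal plan: pieces 5 + 2 (1 cut) → $28 − $1 = $27.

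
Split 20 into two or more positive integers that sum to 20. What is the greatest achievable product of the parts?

1458

Fill f[k] for k=2..20: at each k try every first piece i and multiply by the better of (k−i) uncut or f[k−i].
Small cases: f[2]=1, f[3]=2, f[4]=4, f[5]=6, f[6]=9, f[7]=12, f[8]=18, f[9]=27, f[10]=36, f[11]=54, f[12]=81, f[13]=108.
f[14] = max(1*108, 2*81, 3*54, …, 12*2, 13*1) = 162
f[15] = max(1*162, 2*108, 3*81, …, 13*2, 14*1) = 243
f[16] = max(1*243, 2*162, 3*108, …, 14*2, 15*1) = 324
f[17] = max(1*324, 2*243, 3*162, …, 15*2, 16*1) = 486
f[18] = max(1*486, 2*324, 3*243, …, 16*2, 17*1) = 729
f[19] = max(1*729, 2*486, 3*324, …, 17*2, 18*1) = 972
f[20] = max(1*972, 2*729, 3*486, …, 18*2, 19*1) = 1458
One optimal split: 3 + 3 + 3 + 3 + 3 + 3 + 2; product 3*3*3*3*3*3*2 = 1458.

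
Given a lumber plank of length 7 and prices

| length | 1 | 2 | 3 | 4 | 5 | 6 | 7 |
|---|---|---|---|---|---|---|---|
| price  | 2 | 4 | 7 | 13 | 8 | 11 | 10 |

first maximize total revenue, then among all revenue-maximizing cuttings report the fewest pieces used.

2

Consider every possible first cut. r[k] is the best of p[i]+r[k−i] over all sellable i≤k.
r[1] = 2
r[2] = max(2+2, 4+0) = 4
r[3] = max(2+4, 4+2, 7+0) = 7
r[4] = max(2+7, 4+4, 7+2, 13+0) = 13
r[5] = max(2+13, 4+7, 7+4, 13+2, 8+0) = 15
r[6] = max(2+15, 4+13, 7+7, 13+4, 8+2, 11+0) = 17
r[7] = max(2+17, 4+15, 7+13, …, 11+2, 10+0) = 20
Maximum revenue is $20.
Now minimize piece count subject to staying optimal: for each k, pieces[k] = 1 + min over i with p[i]+r[k−i]=r[k] of pieces[k−i].
pieces[4] = 1
pieces[5] = 2
pieces[6] = 2
pieces[7] = 2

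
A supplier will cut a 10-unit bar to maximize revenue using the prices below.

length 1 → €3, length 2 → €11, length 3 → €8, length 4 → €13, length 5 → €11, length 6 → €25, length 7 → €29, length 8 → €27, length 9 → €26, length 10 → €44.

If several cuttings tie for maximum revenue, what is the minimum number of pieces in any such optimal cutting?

Let r[k] be the best obtainable value from length k. For each k, try every first piece i and keep the best of price[i] + r[k−i].
r[1] = 3
r[2] = 11
r[3] = 14  (first piece 1, then r[2]=11)
r[4] = 22  (first piece 2, then r[2]=11)
r[5] = 25  (first piece 1, then r[4]=22)
r[6] = 33  (first piece 2, then r[4]=22)
r[7] = 36  (first piece 1, then r[6]=33)
r[8] = 44  (first piece 2, then r[6]=33)
r[9] = 47  (first piece 1, then r[8]=44)
r[10] = 55  (first piece 2, then r[8]=44)
Maximum revenue is €55.
Now minimize piece count subject to staying optimal: for each k, pieces[k] = 1 + min over i with p[i]+r[k−i]=r[k] of pieces[k−i].
pieces[7] = 4
pieces[8] = 4
pieces[9] = 5
pieces[10] = 5

5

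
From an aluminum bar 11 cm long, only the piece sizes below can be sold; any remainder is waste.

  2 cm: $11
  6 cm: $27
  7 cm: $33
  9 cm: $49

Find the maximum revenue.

60

Consider every possible first cut. f[k] is the best of p[i]+f[k−i] over all sellable i≤k.
f[1] = 0
f[2] = 11
f[3] = 11
f[4] = 22  (first piece 2, then f[2]=11)
f[5] = 22
f[6] = 33  (first piece 2, then f[4]=22)
f[7] = 33
f[8] = 44  (first piece 2, then f[6]=33)
f[9] = 49
f[10] = 55  (first piece 2, then f[8]=44)
f[11] = 60  (first piece 2, then f[9]=49)
One optimal cutting: 9 + 2 → $60.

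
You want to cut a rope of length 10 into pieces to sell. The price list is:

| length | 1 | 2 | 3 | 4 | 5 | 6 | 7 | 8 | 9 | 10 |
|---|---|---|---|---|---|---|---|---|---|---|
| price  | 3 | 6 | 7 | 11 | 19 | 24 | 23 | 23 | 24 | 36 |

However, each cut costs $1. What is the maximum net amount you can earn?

37

Let r[k] be the best obtainable value from length k. For each k, try every first piece i and keep the best of price[i] + r[k−i] minus the 1 cut fee when i<k.
r[1] = 3
r[2] = 6
r[3] = 8  (first piece 1, then r[2]=6)
r[4] = 11  (first piece 2, then r[2]=6)
r[5] = 19
r[6] = 24
r[7] = 26  (first piece 1, then r[6]=24)
r[8] = 29  (first piece 2, then r[6]=24)
r[9] = 31  (first piece 1, then r[8]=29)
r[10] = 37  (first piece 5, then r[5]=19)
One optimal plan: pieces 5 + 5 (1 cut) → $38 − $1 = $37.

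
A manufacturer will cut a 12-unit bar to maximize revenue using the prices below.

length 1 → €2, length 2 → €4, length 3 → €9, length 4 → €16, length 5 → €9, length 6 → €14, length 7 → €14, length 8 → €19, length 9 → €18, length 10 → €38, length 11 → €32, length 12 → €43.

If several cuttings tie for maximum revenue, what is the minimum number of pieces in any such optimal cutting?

Build r[k] bottom-up: r[k] = max over allowed piece i of (p[i] + r[k−i]).
r[1] = 2
r[2] = 4  (first piece 1, then r[1]=2)
r[3] = 9
r[4] = 16
r[5] = 18  (first piece 1, then r[4]=16)
r[6] = 20  (first piece 1, then r[5]=18)
r[7] = 25  (first piece 3, then r[4]=16)
r[8] = 32  (first piece 4, then r[4]=16)
r[9] = 34  (first piece 1, then r[8]=32)
r[10] = 38
r[11] = 41  (first piece 3, then r[8]=32)
r[12] = 48  (first piece 4, then r[8]=32)
Maximum revenue is €48.
Now minimize piece count subject to staying optimal: for each k, pieces[k] = 1 + min over i with p[i]+r[k−i]=r[k] of pieces[k−i].
pieces[9] = 3
pieces[10] = 1
pieces[11] = 3
pieces[12] = 3

3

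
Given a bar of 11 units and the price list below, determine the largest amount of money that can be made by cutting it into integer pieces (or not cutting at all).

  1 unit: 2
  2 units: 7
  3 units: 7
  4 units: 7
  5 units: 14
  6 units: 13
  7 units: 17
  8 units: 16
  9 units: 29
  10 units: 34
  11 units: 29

37

Consider every possible first cut. v[k] is the best of p[i]+v[k−i] over all sellable i≤k.
v[1] = 2
v[2] = max(2+2, 7+0) = 7
v[3] = max(2+7, 7+2, 7+0) = 9
v[4] = max(2+9, 7+7, 7+2, 7+0) = 14
v[5] = max(2+14, 7+9, 7+7, 7+2, 14+0) = 16
v[6] = max(2+16, 7+14, 7+9, 7+7, 14+2, 13+0) = 21
v[7] = max(2+21, 7+16, 7+14, …, 13+2, 17+0) = 23
v[8] = max(2+23, 7+21, 7+16, …, 17+2, 16+0) = 28
v[9] = max(2+28, 7+23, 7+21, …, 16+2, 29+0) = 30
v[10] = max(2+30, 7+28, 7+23, …, 29+2, 34+0) = 35
v[11] = max(2+35, 7+30, 7+28, …, 34+2, 29+0) = 37
One optimal cutting: 2 + 2 + 2 + 2 + 2 + 1 → 7 + 7 + 7 + 7 + 7 + 2 = 37.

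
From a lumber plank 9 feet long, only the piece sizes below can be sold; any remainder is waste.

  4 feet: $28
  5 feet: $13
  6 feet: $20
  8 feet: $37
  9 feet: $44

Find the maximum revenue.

56

Consider every possible first cut. r[k] is the best of p[i]+r[k−i] over all sellable i≤k.
r[1] = 0
r[2] = 0
r[3] = 0
r[4] = 28
r[5] = 28
r[6] = 28
r[7] = 28
r[8] = 56  (first piece 4, then r[4]=28)
r[9] = 56
One optimal cutting: pieces 4 + 4 with 1 foot of scrap → $56.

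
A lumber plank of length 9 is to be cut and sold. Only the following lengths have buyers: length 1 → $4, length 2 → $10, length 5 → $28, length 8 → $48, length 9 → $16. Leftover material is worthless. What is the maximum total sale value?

Let r[k] be the best obtainable value from length k. For each k, try every first piece i and keep the best of price[i] + r[k−i].
r[1] = 4
r[2] = 10
r[3] = 14  (first piece 1, then r[2]=10)
r[4] = 20  (first piece 2, then r[2]=10)
r[5] = 28
r[6] = 32  (first piece 1, then r[5]=28)
r[7] = 38  (first piece 2, then r[5]=28)
r[8] = 48
r[9] = 52  (first piece 1, then r[8]=48)
One optimal cutting: 8 + 1 → $52.

52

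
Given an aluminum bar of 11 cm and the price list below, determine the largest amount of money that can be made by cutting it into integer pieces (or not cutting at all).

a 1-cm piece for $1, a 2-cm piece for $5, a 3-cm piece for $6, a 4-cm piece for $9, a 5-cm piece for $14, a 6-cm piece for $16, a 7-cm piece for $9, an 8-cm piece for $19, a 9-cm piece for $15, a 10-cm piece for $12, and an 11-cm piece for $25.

Consider every possible first cut. r[k] is the best of p[i]+r[k−i] over all sellable i≤k.
r[1] = 1
r[2] = max(1+1, 5+0) = 5
r[3] = max(1+5, 5+1, 6+0) = 6
r[4] = max(1+6, 5+5, 6+1, 9+0) = 10
r[5] = max(1+10, 5+6, 6+5, 9+1, 14+0) = 14
r[6] = max(1+14, 5+10, 6+6, 9+5, 14+1, 16+0) = 16
r[7] = max(1+16, 5+14, 6+10, …, 16+1, 9+0) = 19
r[8] = max(1+19, 5+16, 6+14, …, 9+1, 19+0) = 21
r[9] = max(1+21, 5+19, 6+16, …, 19+1, 15+0) = 24
r[10] = max(1+24, 5+21, 6+19, …, 15+1, 12+0) = 28
r[11] = max(1+28, 5+24, 6+21, …, 12+1, 25+0) = 30
One optimal cutting: 6 + 5 → $16 + $14 = $30.

30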